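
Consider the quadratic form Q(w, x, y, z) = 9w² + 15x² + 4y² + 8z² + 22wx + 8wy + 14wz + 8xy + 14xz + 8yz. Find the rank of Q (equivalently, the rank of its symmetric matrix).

4

The symmetric matrix is A = [[9, 11, 4, 7], [11, 15, 4, 7], [4, 4, 4, 4], [7, 7, 4, 8]].
Symmetric row and column elimination reduces A to a congruent diagonal form with pivots 9, 14/9, 12/7, 1.
Counting signs: 4 positive.
The rank is the number of nonzero pivots: 4.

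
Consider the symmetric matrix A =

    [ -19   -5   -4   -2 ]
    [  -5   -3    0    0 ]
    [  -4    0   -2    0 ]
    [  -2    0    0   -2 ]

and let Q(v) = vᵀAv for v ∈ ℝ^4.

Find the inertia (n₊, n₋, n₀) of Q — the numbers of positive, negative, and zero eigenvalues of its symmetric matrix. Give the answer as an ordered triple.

Congruent diagonalization of A (simultaneous row and column reduction) yields pivots -19, -32/19, -1/2, -1/2.
Counting signs: 4 negative.

(0, 4, 0)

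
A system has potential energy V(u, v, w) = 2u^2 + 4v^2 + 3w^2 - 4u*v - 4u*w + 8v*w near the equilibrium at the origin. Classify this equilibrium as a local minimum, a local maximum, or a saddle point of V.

saddle point

The Hessian at the origin is H = [[4, -4, -4], [-4, 8, 8], [-4, 8, 6]].
An LDLᵀ factorisation of H has diagonal entries 4, 4, -2.
So there are 2 positive, 1 negative pivots.
H is indefinite, so the origin is a saddle point.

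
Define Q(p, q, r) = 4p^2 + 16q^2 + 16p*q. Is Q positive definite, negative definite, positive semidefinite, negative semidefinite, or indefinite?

The associated matrix is A = [[4, 8, 0], [8, 16, 0], [0, 0, 0]].
Row-reducing A symmetrically gives the diagonal entries 4, 0, 0.
Counting signs: 1 positive, 2 zero.
Hence Q is positive semidefinite.

positive semidefinite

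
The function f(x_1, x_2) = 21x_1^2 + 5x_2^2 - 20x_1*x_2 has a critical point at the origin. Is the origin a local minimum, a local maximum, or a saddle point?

The Hessian at the origin is H = [[42, -20], [-20, 10]].
det H = 42·10 − (-20)² = 20 > 0 and H[1,1] = 42 > 0, so H is positive definite.
Therefore the origin is a local minimum.

local minimum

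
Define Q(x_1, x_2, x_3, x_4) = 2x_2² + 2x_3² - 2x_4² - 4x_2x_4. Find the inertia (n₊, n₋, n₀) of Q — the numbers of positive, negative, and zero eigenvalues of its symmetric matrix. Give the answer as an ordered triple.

(2, 1, 1)

Write A = [[0, 0, 0, 0], [0, 2, 0, -2], [0, 0, 2, 0], [0, -2, 0, -2]].
Symmetric row and column elimination reduces A to a congruent diagonal form with pivots 0, 2, 2, -4.
Counting signs: 2 positive, 1 negative, 1 zero.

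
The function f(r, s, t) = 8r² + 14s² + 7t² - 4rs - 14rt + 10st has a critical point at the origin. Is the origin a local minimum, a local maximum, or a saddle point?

The Hessian at the origin is H = [[16, -4, -14], [-4, 28, 10], [-14, 10, 14]].
Row-reducing H symmetrically gives the diagonal entries 16, 27, 5/27.
So there are 3 positive pivots.
H is positive definite, so the origin is a strict local minimum.

local minimum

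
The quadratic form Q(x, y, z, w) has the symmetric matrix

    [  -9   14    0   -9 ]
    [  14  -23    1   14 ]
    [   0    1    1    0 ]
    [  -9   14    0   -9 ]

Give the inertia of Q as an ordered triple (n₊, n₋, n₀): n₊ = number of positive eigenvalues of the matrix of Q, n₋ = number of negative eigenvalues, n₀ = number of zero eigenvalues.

(1, 2, 1)

Applying the same elementary operations to the rows and columns of A produces a congruent diagonal matrix with entries -9, -11/9, 20/11, 0.
Counting signs: 1 positive, 2 negative, 1 zero.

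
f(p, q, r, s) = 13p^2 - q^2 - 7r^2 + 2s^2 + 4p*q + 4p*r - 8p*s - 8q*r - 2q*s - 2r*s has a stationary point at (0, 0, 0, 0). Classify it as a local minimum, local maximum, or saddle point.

The Hessian at the origin is H = [[26, 4, 4, -8], [4, -2, -8, -2], [4, -8, -14, -2], [-8, -2, -2, 4]].
Applying the same elementary operations to the rows and columns of H produces a congruent diagonal matrix with entries 26, -34/13, 234/17, 20/13.
So there are 3 positive, 1 negative pivots.
H is indefinite, so the origin is a saddle point.

saddle point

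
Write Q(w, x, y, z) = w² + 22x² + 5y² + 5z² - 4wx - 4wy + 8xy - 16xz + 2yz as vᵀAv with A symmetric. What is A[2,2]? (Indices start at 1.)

22

The coefficient of x² in Q is 22, and that is exactly A[2,2].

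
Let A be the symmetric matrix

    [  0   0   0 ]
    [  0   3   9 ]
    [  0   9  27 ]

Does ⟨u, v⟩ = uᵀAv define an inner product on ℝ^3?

Row-reducing A symmetrically gives the diagonal entries 0, 3, 0.
That gives 1 positive, 2 zero pivots.
Hence Q is positive semidefinite.
⟨·,·⟩ is an inner product exactly when A is positive definite.

no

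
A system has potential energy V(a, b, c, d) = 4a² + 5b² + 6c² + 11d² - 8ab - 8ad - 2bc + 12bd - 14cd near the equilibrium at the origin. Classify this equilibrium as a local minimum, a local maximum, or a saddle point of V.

saddle point

The Hessian at the origin is H = [[8, -8, 0, -8], [-8, 10, -2, 12], [0, -2, 12, -14], [-8, 12, -14, 22]].
Applying the same elementary operations to the rows and columns of H produces a congruent diagonal matrix with entries 8, 2, 10, -4.
That gives 3 positive, 1 negative pivots.
H is indefinite, so the origin is a saddle point.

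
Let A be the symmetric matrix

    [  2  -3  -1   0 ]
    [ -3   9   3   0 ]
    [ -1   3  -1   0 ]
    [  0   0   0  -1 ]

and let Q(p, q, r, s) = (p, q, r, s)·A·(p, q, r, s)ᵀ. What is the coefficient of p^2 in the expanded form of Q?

The coefficient of p^2 is the diagonal entry A[1,1] = 2.

2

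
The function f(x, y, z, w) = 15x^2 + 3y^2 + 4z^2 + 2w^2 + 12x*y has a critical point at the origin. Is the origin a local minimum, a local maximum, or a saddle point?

The Hessian at the origin is H = [[30, 12, 0, 0], [12, 6, 0, 0], [0, 0, 8, 0], [0, 0, 0, 4]].
Applying the same elementary operations to the rows and columns of H produces a congruent diagonal matrix with entries 30, 6/5, 8, 4.
So there are 4 positive pivots.
H is positive definite, so the origin is a strict local minimum.

local minimum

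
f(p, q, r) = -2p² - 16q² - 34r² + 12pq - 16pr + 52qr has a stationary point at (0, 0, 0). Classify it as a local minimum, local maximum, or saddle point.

The Hessian at the origin is H = [[-4, 12, -16], [12, -32, 52], [-16, 52, -68]].
An LDLᵀ factorisation of H has diagonal entries -4, 4, -8.
So there are 1 positive, 2 negative pivots.
H is indefinite, so the origin is a saddle point.

saddle point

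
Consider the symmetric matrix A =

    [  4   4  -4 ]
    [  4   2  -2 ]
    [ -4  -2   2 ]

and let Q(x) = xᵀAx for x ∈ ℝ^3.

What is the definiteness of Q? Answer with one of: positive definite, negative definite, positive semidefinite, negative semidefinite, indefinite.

indefinite

Congruent diagonalization of A (simultaneous row and column reduction) yields pivots 4, -2, 0.
Counting signs: 1 positive, 1 negative, 1 zero.
Hence Q is indefinite.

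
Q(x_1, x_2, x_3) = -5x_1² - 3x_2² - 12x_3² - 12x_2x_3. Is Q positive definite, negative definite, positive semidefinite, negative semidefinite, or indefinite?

The symmetric matrix is A = [[-5, 0, 0], [0, -3, -6], [0, -6, -12]].
Symmetric row and column elimination reduces A to a congruent diagonal form with pivots -5, -3, 0.
That gives 2 negative, 1 zero pivots.
Hence Q is negative semidefinite.

negative semidefinite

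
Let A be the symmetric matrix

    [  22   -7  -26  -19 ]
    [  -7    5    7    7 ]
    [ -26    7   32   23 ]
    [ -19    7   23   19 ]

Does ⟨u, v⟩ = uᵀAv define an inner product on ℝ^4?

yes

Applying the same elementary operations to the rows and columns of A produces a congruent diagonal matrix with entries 22, 61/22, 42/61, 6/7.
That gives 4 positive pivots.
Hence Q is positive definite.
⟨·,·⟩ is an inner product exactly when A is positive definite.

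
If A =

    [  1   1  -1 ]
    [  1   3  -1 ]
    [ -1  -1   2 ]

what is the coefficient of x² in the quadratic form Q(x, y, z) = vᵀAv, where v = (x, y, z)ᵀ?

The coefficient of x² is the diagonal entry A[1,1] = 1.

1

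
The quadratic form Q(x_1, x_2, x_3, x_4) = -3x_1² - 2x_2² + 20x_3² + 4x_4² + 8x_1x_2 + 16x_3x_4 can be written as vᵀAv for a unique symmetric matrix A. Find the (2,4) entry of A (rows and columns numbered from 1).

The coefficient of x_2·x_4 in Q is 0. For a symmetric A this equals A[2,4] + A[4,2] = 2·A[2,4].
So A[2,4] = 0/2 = 0.

0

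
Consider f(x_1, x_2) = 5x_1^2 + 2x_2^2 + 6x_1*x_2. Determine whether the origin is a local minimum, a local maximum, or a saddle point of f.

The Hessian at the origin is H = [[10, 6], [6, 4]].
det H = 10·4 − (6)² = 4 > 0 and H[1,1] = 10 > 0, so H is positive definite.
Therefore the origin is a local minimum.

local minimum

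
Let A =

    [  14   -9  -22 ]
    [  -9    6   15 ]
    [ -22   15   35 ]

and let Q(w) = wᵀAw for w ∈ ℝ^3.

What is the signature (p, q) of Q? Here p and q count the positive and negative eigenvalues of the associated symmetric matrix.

Symmetric row and column elimination reduces A to a congruent diagonal form with pivots 14, 3/14, -3.
Counting signs: 2 positive, 1 negative.

(2, 1)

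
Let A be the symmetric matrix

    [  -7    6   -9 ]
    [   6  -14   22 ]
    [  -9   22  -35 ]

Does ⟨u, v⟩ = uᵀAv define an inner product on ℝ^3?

Row-reducing A symmetrically gives the diagonal entries -7, -62/7, -12/31.
Counting signs: 3 negative.
Hence Q is negative definite.
⟨·,·⟩ is an inner product exactly when A is positive definite.

no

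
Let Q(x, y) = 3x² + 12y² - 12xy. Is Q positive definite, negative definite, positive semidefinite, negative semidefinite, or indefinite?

The symmetric matrix of Q is [[3, -6], [-6, 12]].
For the 2×2 matrix [[3, -6], [-6, 12]]: det = 3·12 − (-6)² = 0, trace = 15.
det = 0 so one eigenvalue is zero; the form is semidefinite with the sign of the trace.

positive semidefinite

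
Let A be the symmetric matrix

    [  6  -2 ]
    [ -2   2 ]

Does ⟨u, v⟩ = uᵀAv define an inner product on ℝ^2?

yes

Symmetric row and column elimination reduces A to a congruent diagonal form with pivots 6, 4/3.
So there are 2 positive pivots.
Hence Q is positive definite.
⟨·,·⟩ is an inner product exactly when A is positive definite.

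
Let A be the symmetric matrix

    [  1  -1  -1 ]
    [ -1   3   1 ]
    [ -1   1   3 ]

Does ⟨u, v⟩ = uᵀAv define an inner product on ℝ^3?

yes

Leading principal minors: Δ_1 = 1, Δ_2 = 2, Δ_3 = 4.
All leading principal minors are positive, so by Sylvester's criterion Q is positive definite.
⟨·,·⟩ is an inner product exactly when A is positive definite.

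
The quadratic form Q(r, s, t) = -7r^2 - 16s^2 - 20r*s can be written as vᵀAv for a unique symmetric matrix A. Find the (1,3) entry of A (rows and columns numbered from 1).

The coefficient of r·t in Q is 0. For a symmetric A this equals A[1,3] + A[3,1] = 2·A[1,3].
So A[1,3] = 0/2 = 0.

0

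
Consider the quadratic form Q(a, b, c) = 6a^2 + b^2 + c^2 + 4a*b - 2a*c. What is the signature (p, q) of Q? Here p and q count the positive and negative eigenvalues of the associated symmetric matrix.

(3, 0)

The associated matrix is A = [[6, 2, -1], [2, 1, 0], [-1, 0, 1]].
Symmetric row and column elimination reduces A to a congruent diagonal form with pivots 6, 1/3, 1/2.
Counting signs: 3 positive.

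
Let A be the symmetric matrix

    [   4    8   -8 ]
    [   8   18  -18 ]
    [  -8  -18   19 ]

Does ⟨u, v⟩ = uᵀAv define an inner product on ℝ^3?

Leading principal minors: Δ_1 = 4, Δ_2 = 8, Δ_3 = 8.
All leading principal minors are positive, so by Sylvester's criterion Q is positive definite.
⟨·,·⟩ is an inner product exactly when A is positive definite.

yes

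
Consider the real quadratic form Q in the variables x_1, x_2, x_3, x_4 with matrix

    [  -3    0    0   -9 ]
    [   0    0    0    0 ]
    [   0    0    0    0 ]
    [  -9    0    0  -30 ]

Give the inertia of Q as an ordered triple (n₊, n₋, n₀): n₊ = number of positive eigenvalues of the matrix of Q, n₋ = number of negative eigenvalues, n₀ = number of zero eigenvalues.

Symmetric row and column elimination reduces A to a congruent diagonal form with pivots -3, 0, 0, -3.
That gives 2 negative, 2 zero pivots.

(0, 2, 2)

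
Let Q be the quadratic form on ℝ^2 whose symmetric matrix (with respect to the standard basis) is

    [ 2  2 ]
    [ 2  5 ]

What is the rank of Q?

Row-reducing A symmetrically gives the diagonal entries 2, 3.
Counting signs: 2 positive.
The rank is the number of nonzero pivots: 2.

2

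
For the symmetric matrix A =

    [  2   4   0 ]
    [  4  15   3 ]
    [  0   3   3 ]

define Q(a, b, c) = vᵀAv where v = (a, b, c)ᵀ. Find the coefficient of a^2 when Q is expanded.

2

The coefficient of a^2 is the diagonal entry A[1,1] = 2.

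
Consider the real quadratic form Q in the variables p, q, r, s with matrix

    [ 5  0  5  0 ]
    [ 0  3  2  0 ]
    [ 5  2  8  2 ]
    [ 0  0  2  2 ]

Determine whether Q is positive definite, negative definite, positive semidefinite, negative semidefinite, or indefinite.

Congruent diagonalization of A (simultaneous row and column reduction) yields pivots 5, 3, 5/3, -2/5.
Counting signs: 3 positive, 1 negative.
Hence Q is indefinite.

indefinite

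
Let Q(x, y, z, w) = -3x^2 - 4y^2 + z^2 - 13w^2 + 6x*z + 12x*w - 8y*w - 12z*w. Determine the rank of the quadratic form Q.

The associated matrix is A = [[-3, 0, 3, 6], [0, -4, 0, -4], [3, 0, 1, -6], [6, -4, -6, -13]].
Applying the same elementary operations to the rows and columns of A produces a congruent diagonal matrix with entries -3, -4, 4, 3.
That gives 2 positive, 2 negative pivots.
The rank is the number of nonzero pivots: 4.

4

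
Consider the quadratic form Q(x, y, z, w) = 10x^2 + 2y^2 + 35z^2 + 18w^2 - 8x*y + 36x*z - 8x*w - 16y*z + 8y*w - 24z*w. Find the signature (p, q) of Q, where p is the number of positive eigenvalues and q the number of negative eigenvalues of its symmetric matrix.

(4, 0)

The symmetric matrix is A = [[10, -4, 18, -4], [-4, 2, -8, 4], [18, -8, 35, -12], [-4, 4, -12, 18]].
An LDLᵀ factorisation of A has diagonal entries 10, 2/5, 1, 2.
So there are 4 positive pivots.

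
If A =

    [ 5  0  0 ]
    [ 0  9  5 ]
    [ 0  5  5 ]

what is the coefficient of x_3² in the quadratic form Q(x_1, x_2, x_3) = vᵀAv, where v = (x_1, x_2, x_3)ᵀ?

5

The coefficient of x_3² is the diagonal entry A[3,3] = 5.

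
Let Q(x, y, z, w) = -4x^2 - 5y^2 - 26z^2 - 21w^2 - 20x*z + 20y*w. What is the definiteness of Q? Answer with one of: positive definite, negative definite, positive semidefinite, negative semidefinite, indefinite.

negative definite

Write A = [[-4, 0, -10, 0], [0, -5, 0, 10], [-10, 0, -26, 0], [0, 10, 0, -21]].
Row-reducing A symmetrically gives the diagonal entries -4, -5, -1, -1.
Counting signs: 4 negative.
Hence Q is negative definite.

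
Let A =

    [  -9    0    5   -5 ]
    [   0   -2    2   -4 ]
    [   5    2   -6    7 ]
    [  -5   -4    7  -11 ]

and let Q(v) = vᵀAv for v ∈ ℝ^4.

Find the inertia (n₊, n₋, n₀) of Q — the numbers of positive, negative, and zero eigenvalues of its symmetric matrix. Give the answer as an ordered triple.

Row-reducing A symmetrically gives the diagonal entries -9, -2, -11/9, -2/11.
So there are 4 negative pivots.

(0, 4, 0)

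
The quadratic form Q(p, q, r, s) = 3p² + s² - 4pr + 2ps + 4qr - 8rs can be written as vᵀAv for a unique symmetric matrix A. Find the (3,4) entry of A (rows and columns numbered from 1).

-4

The coefficient of r·s in Q is -8. For a symmetric A this equals A[3,4] + A[4,3] = 2·A[3,4].
So A[3,4] = -8/2 = -4.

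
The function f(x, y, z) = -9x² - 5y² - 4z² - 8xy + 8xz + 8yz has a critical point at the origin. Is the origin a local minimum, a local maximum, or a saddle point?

local maximum

The Hessian at the origin is H = [[-18, -8, 8], [-8, -10, 8], [8, 8, -8]].
Symmetric row and column elimination reduces H to a congruent diagonal form with pivots -18, -58/9, -40/29.
That gives 3 negative pivots.
H is negative definite, so the origin is a strict local maximum.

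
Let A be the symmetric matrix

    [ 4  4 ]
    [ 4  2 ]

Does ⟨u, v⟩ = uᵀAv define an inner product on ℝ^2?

For the 2×2 matrix [[4, 4], [4, 2]]: det = 4·2 − (4)² = -8, trace = 6.
det < 0 so the eigenvalues have opposite signs; the form is indefinite.
⟨·,·⟩ is an inner product exactly when A is positive definite.

no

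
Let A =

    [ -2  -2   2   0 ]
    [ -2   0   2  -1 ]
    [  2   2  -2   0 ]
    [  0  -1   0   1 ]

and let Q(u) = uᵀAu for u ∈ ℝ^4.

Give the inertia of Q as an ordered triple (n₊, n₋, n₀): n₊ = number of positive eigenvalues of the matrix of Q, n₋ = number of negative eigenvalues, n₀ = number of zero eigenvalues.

(2, 1, 1)

Row-reducing A symmetrically gives the diagonal entries -2, 2, 0, 1/2.
That gives 2 positive, 1 negative, 1 zero pivots.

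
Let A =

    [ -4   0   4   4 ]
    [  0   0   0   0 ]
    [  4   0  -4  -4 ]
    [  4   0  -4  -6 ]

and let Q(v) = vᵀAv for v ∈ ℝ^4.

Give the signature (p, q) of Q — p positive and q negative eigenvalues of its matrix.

Applying the same elementary operations to the rows and columns of A produces a congruent diagonal matrix with entries -4, 0, 0, -2.
That gives 2 negative, 2 zero pivots.

(0, 2)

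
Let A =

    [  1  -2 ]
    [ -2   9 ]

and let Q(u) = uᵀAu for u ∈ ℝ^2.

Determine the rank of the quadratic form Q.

2

An LDLᵀ factorisation of A has diagonal entries 1, 5.
Counting signs: 2 positive.
The rank is the number of nonzero pivots: 2.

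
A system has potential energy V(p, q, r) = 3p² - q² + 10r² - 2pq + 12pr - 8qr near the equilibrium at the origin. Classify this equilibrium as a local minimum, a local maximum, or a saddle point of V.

The Hessian at the origin is H = [[6, -2, 12], [-2, -2, -8], [12, -8, 20]].
Applying the same elementary operations to the rows and columns of H produces a congruent diagonal matrix with entries 6, -8/3, 2.
That gives 2 positive, 1 negative pivots.
H is indefinite, so the origin is a saddle point.

saddle point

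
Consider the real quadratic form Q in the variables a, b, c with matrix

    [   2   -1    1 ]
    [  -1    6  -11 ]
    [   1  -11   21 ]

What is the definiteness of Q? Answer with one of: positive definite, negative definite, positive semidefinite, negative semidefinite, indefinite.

positive definite

Leading principal minors: Δ_1 = 2, Δ_2 = 11, Δ_3 = 5.
All leading principal minors are positive, so by Sylvester's criterion Q is positive definite.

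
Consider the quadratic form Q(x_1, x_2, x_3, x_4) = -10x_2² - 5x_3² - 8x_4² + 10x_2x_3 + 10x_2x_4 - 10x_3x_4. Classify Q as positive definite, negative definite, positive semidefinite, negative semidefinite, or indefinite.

Write A = [[0, 0, 0, 0], [0, -10, 5, 5], [0, 5, -5, -5], [0, 5, -5, -8]].
Symmetric row and column elimination reduces A to a congruent diagonal form with pivots 0, -10, -5/2, -3.
So there are 3 negative, 1 zero pivots.
Hence Q is negative semidefinite.

negative semidefinite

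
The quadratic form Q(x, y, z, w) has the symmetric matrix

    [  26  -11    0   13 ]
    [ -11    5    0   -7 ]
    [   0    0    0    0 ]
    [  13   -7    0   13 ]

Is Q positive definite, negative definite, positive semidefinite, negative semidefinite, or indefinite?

Congruent diagonalization of A (simultaneous row and column reduction) yields pivots 26, 9/26, 0, 0.
So there are 2 positive, 2 zero pivots.
Hence Q is positive semidefinite.

positive semidefinite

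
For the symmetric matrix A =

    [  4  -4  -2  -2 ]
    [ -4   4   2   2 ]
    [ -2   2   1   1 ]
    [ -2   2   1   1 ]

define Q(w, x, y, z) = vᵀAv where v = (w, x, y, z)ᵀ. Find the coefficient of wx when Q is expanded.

-8

The coefficient of wx is A[1,2] + A[2,1] = 2·(-4) = -8.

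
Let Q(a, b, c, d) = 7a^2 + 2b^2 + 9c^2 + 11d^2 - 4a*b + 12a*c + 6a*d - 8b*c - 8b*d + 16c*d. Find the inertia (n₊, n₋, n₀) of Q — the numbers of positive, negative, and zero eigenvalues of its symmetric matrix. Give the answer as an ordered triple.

(4, 0, 0)

The symmetric matrix is A = [[7, -2, 6, 3], [-2, 2, -4, -4], [6, -4, 9, 8], [3, -4, 8, 11]].
An LDLᵀ factorisation of A has diagonal entries 7, 10/7, 1/5, 2.
That gives 4 positive pivots.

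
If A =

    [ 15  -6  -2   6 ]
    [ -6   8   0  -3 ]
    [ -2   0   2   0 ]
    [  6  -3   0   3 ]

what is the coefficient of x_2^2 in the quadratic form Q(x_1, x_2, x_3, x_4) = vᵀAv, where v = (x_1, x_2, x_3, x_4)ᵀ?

8

The coefficient of x_2^2 is the diagonal entry A[2,2] = 8.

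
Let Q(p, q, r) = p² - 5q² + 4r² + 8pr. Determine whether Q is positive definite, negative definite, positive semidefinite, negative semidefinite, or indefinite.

The associated matrix is A = [[1, 0, 4], [0, -5, 0], [4, 0, 4]].
Congruent diagonalization of A (simultaneous row and column reduction) yields pivots 1, -5, -12.
Counting signs: 1 positive, 2 negative.
Hence Q is indefinite.

indefinite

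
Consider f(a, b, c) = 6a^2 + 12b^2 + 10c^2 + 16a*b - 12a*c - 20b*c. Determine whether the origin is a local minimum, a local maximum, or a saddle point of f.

The Hessian at the origin is H = [[12, 16, -12], [16, 24, -20], [-12, -20, 20]].
Congruent diagonalization of H (simultaneous row and column reduction) yields pivots 12, 8/3, 2.
That gives 3 positive pivots.
H is positive definite, so the origin is a strict local minimum.

local minimum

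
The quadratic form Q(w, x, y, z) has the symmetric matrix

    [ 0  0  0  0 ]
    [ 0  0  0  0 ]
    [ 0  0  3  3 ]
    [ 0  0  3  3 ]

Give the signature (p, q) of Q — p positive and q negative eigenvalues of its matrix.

Applying the same elementary operations to the rows and columns of A produces a congruent diagonal matrix with entries 0, 0, 3, 0.
That gives 1 positive, 3 zero pivots.

(1, 0)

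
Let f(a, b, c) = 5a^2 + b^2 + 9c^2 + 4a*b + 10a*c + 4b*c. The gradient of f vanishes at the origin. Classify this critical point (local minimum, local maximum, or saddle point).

The Hessian at the origin is H = [[10, 4, 10], [4, 2, 4], [10, 4, 18]].
Symmetric row and column elimination reduces H to a congruent diagonal form with pivots 10, 2/5, 8.
Counting signs: 3 positive.
H is positive definite, so the origin is a strict local minimum.

local minimum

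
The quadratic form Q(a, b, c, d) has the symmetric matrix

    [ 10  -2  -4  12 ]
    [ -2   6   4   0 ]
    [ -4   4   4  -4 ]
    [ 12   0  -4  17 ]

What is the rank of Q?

4

An LDLᵀ factorisation of A has diagonal entries 10, 28/5, 4/7, 1.
That gives 4 positive pivots.
The rank is the number of nonzero pivots: 4.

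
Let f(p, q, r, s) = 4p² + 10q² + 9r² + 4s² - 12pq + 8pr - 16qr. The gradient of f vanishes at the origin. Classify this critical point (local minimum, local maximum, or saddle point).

The Hessian at the origin is H = [[8, -12, 8, 0], [-12, 20, -16, 0], [8, -16, 18, 0], [0, 0, 0, 8]].
Applying the same elementary operations to the rows and columns of H produces a congruent diagonal matrix with entries 8, 2, 2, 8.
That gives 4 positive pivots.
H is positive definite, so the origin is a strict local minimum.

local minimum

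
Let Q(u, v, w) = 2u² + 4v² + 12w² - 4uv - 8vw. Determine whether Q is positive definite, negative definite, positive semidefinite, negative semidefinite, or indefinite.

The associated matrix is A = [[2, -2, 0], [-2, 4, -4], [0, -4, 12]].
Symmetric row and column elimination reduces A to a congruent diagonal form with pivots 2, 2, 4.
So there are 3 positive pivots.
Hence Q is positive definite.

positive definite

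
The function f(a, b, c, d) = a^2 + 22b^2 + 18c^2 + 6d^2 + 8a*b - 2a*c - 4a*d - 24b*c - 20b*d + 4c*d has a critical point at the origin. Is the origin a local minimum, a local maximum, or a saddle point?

The Hessian at the origin is H = [[2, 8, -2, -4], [8, 44, -24, -20], [-2, -24, 36, 4], [-4, -20, 4, 12]].
Symmetric row and column elimination reduces H to a congruent diagonal form with pivots 2, 12, 38/3, 8/19.
That gives 4 positive pivots.
H is positive definite, so the origin is a strict local minimum.

local minimum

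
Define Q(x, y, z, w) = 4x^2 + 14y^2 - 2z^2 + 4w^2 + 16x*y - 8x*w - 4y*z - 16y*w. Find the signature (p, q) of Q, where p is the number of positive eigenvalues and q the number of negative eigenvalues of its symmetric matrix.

(1, 1)

The symmetric matrix is A = [[4, 8, 0, -4], [8, 14, -2, -8], [0, -2, -2, 0], [-4, -8, 0, 4]].
Row-reducing A symmetrically gives the diagonal entries 4, -2, 0, 0.
That gives 1 positive, 1 negative, 2 zero pivots.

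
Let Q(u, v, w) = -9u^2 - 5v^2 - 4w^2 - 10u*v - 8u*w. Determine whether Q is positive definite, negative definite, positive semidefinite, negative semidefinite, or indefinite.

The associated matrix is A = [[-9, -5, -4], [-5, -5, 0], [-4, 0, -4]].
Symmetric row and column elimination reduces A to a congruent diagonal form with pivots -9, -20/9, 0.
That gives 2 negative, 1 zero pivots.
Hence Q is negative semidefinite.

negative semidefinite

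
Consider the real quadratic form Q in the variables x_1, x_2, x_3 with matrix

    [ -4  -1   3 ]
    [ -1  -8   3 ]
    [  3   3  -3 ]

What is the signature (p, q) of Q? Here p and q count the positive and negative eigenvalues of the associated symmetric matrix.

Row-reducing A symmetrically gives the diagonal entries -4, -31/4, -3/31.
Counting signs: 3 negative.

(0, 3)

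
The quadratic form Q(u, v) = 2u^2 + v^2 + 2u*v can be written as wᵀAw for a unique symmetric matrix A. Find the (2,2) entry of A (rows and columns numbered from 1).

1

The coefficient of v^2 in Q is 1, and that is exactly A[2,2].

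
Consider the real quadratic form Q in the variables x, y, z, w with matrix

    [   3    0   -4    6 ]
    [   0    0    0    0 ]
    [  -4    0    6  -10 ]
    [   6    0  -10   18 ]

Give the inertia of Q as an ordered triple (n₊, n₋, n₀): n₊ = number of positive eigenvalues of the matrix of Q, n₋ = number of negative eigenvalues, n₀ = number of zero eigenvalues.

Congruent diagonalization of A (simultaneous row and column reduction) yields pivots 3, 0, 2/3, 0.
Counting signs: 2 positive, 2 zero.

(2, 0, 2)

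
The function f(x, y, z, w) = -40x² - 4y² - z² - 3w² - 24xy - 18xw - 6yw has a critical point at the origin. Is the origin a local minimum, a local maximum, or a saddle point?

local maximum

The Hessian at the origin is H = [[-80, -24, 0, -18], [-24, -8, 0, -6], [0, 0, -2, 0], [-18, -6, 0, -6]].
An LDLᵀ factorisation of H has diagonal entries -80, -4/5, -2, -3/2.
That gives 4 negative pivots.
H is negative definite, so the origin is a strict local maximum.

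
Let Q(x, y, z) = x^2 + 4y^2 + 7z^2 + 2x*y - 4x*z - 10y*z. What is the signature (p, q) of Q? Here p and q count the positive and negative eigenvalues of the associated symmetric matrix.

Write A = [[1, 1, -2], [1, 4, -5], [-2, -5, 7]].
Congruent diagonalization of A (simultaneous row and column reduction) yields pivots 1, 3, 0.
So there are 2 positive, 1 zero pivots.

(2, 0)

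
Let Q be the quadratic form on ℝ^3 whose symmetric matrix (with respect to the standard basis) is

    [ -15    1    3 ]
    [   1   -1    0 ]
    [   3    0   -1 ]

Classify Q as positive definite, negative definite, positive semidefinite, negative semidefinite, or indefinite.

Symmetric row and column elimination reduces A to a congruent diagonal form with pivots -15, -14/15, -5/14.
So there are 3 negative pivots.
Hence Q is negative definite.

negative definite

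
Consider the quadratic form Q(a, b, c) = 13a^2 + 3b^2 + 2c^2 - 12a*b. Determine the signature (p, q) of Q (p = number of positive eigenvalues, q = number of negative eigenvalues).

(3, 0)

The symmetric matrix is A = [[13, -6, 0], [-6, 3, 0], [0, 0, 2]].
Symmetric row and column elimination reduces A to a congruent diagonal form with pivots 13, 3/13, 2.
So there are 3 positive pivots.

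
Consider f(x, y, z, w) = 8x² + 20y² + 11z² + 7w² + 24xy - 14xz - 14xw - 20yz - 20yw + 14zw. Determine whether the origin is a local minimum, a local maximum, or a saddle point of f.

local minimum

The Hessian at the origin is H = [[16, 24, -14, -14], [24, 40, -20, -20], [-14, -20, 22, 14], [-14, -20, 14, 14]].
Symmetric row and column elimination reduces H to a congruent diagonal form with pivots 16, 4, 19/2, 24/19.
So there are 4 positive pivots.
H is positive definite, so the origin is a strict local minimum.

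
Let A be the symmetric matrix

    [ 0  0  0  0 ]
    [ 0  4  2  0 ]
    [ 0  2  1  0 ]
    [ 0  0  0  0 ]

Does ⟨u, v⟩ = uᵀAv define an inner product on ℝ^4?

Symmetric row and column elimination reduces A to a congruent diagonal form with pivots 0, 4, 0, 0.
Counting signs: 1 positive, 3 zero.
Hence Q is positive semidefinite.
⟨·,·⟩ is an inner product exactly when A is positive definite.

no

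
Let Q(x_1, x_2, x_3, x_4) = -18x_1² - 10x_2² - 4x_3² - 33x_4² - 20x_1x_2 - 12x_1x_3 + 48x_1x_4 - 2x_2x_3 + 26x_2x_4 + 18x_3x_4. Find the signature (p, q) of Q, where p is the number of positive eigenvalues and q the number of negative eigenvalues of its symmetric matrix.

(0, 4)

The symmetric matrix is A = [[-18, -10, -6, 24], [-10, -10, -1, 13], [-6, -1, -4, 9], [24, 13, 9, -33]].
An LDLᵀ factorisation of A has diagonal entries -18, -40/9, -31/40, -3/31.
That gives 4 negative pivots.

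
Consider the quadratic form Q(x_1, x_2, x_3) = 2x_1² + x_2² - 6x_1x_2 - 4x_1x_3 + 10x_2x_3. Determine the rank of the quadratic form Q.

3

The associated matrix is A = [[2, -3, -2], [-3, 1, 5], [-2, 5, 0]].
Applying the same elementary operations to the rows and columns of A produces a congruent diagonal matrix with entries 2, -7/2, -6/7.
That gives 1 positive, 2 negative pivots.
The rank is the number of nonzero pivots: 3.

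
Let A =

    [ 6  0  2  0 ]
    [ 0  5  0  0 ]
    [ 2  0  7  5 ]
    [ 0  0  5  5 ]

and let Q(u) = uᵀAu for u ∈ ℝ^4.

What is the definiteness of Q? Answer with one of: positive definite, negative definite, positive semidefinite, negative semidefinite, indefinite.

positive definite

Leading principal minors: Δ_1 = 6, Δ_2 = 30, Δ_3 = 190, Δ_4 = 200.
All leading principal minors are positive, so by Sylvester's criterion Q is positive definite.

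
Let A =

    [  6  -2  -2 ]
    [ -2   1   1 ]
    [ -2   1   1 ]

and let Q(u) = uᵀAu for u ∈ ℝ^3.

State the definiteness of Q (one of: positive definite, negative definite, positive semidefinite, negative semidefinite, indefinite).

Row-reducing A symmetrically gives the diagonal entries 6, 1/3, 0.
That gives 2 positive, 1 zero pivots.
Hence Q is positive semidefinite.

positive semidefinite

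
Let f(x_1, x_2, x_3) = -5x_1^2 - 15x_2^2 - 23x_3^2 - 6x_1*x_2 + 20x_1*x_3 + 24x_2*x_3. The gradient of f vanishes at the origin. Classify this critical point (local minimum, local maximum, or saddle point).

local maximum

The Hessian at the origin is H = [[-10, -6, 20], [-6, -30, 24], [20, 24, -46]].
Row-reducing H symmetrically gives the diagonal entries -10, -132/5, -6/11.
That gives 3 negative pivots.
H is negative definite, so the origin is a strict local maximum.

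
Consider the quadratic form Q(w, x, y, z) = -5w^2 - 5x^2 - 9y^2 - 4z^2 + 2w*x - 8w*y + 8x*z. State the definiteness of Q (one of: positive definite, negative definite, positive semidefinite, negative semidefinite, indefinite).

The symmetric matrix of Q is A = [[-5, 1, -4, 0], [1, -5, 0, 4], [-4, 0, -9, 0], [0, 4, 0, -4]].
Leading principal minors: Δ_1 = -5, Δ_2 = 24, Δ_3 = -136, Δ_4 = 80.
The signs alternate starting with Δ_1 < 0, so by Sylvester's criterion Q is negative definite.

negative definite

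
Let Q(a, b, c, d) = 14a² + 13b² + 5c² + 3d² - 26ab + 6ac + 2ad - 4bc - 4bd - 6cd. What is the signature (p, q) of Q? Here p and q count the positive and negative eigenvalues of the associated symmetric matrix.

The associated matrix is A = [[14, -13, 3, 1], [-13, 13, -2, -2], [3, -2, 5, -3], [1, -2, -3, 3]].
Applying the same elementary operations to the rows and columns of A produces a congruent diagonal matrix with entries 14, 13/14, 48/13, 1/4.
So there are 4 positive pivots.

(4, 0)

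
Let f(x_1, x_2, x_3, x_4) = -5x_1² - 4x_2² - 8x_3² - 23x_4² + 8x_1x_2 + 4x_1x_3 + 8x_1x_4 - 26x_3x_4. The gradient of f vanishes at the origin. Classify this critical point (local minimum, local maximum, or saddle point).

local maximum

The Hessian at the origin is H = [[-10, 8, 4, 8], [8, -8, 0, 0], [4, 0, -16, -26], [8, 0, -26, -46]].
Applying the same elementary operations to the rows and columns of H produces a congruent diagonal matrix with entries -10, -8/5, -8, -3/2.
That gives 4 negative pivots.
H is negative definite, so the origin is a strict local maximum.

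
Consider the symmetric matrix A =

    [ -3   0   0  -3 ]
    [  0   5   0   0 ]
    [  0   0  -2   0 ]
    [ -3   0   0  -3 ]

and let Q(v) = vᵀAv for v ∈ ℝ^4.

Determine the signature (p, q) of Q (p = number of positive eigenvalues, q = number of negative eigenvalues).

(1, 2)

Row-reducing A symmetrically gives the diagonal entries -3, 5, -2, 0.
So there are 1 positive, 2 negative, 1 zero pivots.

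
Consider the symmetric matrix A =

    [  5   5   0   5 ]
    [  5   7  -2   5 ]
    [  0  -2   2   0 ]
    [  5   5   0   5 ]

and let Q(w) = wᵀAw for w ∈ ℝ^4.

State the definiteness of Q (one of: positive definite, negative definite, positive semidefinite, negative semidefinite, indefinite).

positive semidefinite

Congruent diagonalization of A (simultaneous row and column reduction) yields pivots 5, 2, 0, 0.
Counting signs: 2 positive, 2 zero.
Hence Q is positive semidefinite.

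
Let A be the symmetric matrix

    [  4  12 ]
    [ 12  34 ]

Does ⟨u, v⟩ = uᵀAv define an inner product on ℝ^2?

no

Congruent diagonalization of A (simultaneous row and column reduction) yields pivots 4, -2.
So there are 1 positive, 1 negative pivots.
Hence Q is indefinite.
⟨·,·⟩ is an inner product exactly when A is positive definite.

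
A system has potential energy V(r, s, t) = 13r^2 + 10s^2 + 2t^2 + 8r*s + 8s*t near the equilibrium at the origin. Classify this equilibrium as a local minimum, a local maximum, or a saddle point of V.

local minimum

The Hessian at the origin is H = [[26, 8, 0], [8, 20, 8], [0, 8, 4]].
Applying the same elementary operations to the rows and columns of H produces a congruent diagonal matrix with entries 26, 228/13, 20/57.
So there are 3 positive pivots.
H is positive definite, so the origin is a strict local minimum.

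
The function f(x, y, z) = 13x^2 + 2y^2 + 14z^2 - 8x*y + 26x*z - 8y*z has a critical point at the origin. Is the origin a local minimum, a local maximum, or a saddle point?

The Hessian at the origin is H = [[26, -8, 26], [-8, 4, -8], [26, -8, 28]].
Symmetric row and column elimination reduces H to a congruent diagonal form with pivots 26, 20/13, 2.
Counting signs: 3 positive.
H is positive definite, so the origin is a strict local minimum.

local minimum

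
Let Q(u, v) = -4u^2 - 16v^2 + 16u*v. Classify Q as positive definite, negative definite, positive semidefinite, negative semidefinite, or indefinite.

The symmetric matrix of Q is [[-4, 8], [8, -16]].
For the 2×2 matrix [[-4, 8], [8, -16]]: det = -4·-16 − (8)² = 0, trace = -20.
det = 0 so one eigenvalue is zero; the form is semidefinite with the sign of the trace.

negative semidefinite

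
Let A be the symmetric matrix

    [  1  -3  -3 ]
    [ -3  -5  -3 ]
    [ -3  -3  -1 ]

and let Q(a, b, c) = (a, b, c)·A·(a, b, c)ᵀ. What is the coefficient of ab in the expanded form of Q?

The coefficient of ab is A[1,2] + A[2,1] = 2·(-3) = -6.

-6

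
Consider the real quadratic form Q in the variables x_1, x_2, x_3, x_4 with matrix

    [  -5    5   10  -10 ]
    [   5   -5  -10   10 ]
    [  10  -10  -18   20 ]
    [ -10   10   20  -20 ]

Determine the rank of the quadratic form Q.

Row-reducing A symmetrically gives the diagonal entries -5, 0, 2, 0.
So there are 1 positive, 1 negative, 2 zero pivots.
The rank is the number of nonzero pivots: 2.

2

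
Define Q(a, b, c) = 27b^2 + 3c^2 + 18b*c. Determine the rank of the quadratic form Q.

Write A = [[0, 0, 0], [0, 27, 9], [0, 9, 3]].
Row-reducing A symmetrically gives the diagonal entries 0, 27, 0.
Counting signs: 1 positive, 2 zero.
The rank is the number of nonzero pivots: 1.

1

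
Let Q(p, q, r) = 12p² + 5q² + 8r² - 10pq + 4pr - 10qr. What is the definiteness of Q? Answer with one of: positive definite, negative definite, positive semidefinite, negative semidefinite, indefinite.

positive definite

The associated matrix is A = [[12, -5, 2], [-5, 5, -5], [2, -5, 8]].
Congruent diagonalization of A (simultaneous row and column reduction) yields pivots 12, 35/12, 12/7.
So there are 3 positive pivots.
Hence Q is positive definite.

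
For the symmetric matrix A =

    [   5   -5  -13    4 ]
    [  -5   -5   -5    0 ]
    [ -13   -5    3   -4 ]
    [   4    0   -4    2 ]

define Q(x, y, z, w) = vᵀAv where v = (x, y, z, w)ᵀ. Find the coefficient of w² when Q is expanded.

The coefficient of w² is the diagonal entry A[4,4] = 2.

2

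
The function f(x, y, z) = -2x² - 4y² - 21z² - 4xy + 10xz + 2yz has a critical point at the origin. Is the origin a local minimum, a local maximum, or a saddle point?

local maximum

The Hessian at the origin is H = [[-4, -4, 10], [-4, -8, 2], [10, 2, -42]].
Symmetric row and column elimination reduces H to a congruent diagonal form with pivots -4, -4, -1.
That gives 3 negative pivots.
H is negative definite, so the origin is a strict local maximum.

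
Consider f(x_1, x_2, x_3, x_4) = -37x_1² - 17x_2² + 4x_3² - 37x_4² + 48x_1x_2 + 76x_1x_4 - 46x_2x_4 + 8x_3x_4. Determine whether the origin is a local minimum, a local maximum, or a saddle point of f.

The Hessian at the origin is H = [[-74, 48, 0, 76], [48, -34, 0, -46], [0, 0, 8, 8], [76, -46, 8, -74]].
An LDLᵀ factorisation of H has diagonal entries -74, -106/37, 8, -8/53.
That gives 1 positive, 3 negative pivots.
H is indefinite, so the origin is a saddle point.

saddle point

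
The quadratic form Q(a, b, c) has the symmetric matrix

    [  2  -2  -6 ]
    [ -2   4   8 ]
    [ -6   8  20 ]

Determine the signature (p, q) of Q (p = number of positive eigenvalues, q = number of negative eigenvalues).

(2, 0)

Applying the same elementary operations to the rows and columns of A produces a congruent diagonal matrix with entries 2, 2, 0.
So there are 2 positive, 1 zero pivots.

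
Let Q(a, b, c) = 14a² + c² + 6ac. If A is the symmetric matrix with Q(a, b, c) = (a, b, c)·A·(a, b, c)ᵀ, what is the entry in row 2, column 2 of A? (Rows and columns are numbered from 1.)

The coefficient of b² in Q is 0, and that is exactly A[2,2].

0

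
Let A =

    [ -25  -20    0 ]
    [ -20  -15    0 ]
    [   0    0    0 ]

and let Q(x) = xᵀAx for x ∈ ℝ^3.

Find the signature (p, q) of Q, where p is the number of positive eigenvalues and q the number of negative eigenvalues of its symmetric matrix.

(1, 1)

Row-reducing A symmetrically gives the diagonal entries -25, 1, 0.
That gives 1 positive, 1 negative, 1 zero pivots.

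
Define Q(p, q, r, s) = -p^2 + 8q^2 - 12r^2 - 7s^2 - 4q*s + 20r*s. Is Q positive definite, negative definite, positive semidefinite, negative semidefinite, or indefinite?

The associated matrix is A = [[-1, 0, 0, 0], [0, 8, 0, -2], [0, 0, -12, 10], [0, -2, 10, -7]].
Row-reducing A symmetrically gives the diagonal entries -1, 8, -12, 5/6.
So there are 2 positive, 2 negative pivots.
Hence Q is indefinite.

indefinite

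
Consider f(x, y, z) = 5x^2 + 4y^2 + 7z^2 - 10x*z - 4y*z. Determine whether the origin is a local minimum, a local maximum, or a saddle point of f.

The Hessian at the origin is H = [[10, 0, -10], [0, 8, -4], [-10, -4, 14]].
Row-reducing H symmetrically gives the diagonal entries 10, 8, 2.
That gives 3 positive pivots.
H is positive definite, so the origin is a strict local minimum.

local minimum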